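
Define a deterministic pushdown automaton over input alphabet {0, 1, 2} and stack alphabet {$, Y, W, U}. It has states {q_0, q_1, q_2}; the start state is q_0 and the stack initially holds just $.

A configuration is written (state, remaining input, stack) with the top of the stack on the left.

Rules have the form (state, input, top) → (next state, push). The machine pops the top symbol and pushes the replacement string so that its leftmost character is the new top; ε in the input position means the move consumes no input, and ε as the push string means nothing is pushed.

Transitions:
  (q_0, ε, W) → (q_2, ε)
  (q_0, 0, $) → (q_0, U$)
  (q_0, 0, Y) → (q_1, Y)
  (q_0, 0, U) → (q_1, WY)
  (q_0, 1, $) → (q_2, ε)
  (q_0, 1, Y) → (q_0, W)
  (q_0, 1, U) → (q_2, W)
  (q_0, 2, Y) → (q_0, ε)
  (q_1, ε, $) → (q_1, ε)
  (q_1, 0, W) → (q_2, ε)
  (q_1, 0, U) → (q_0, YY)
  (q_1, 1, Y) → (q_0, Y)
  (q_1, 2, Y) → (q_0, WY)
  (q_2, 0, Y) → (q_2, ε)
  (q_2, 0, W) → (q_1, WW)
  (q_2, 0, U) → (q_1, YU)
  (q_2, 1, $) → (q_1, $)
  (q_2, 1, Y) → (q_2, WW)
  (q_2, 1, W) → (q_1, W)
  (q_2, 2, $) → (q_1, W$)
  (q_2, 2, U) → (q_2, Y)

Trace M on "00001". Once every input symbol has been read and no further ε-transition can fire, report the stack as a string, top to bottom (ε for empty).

(q_0, 00001, $)
  read 0, top $: go to q_0, push U$ → (q_0, 0001, U$)
  read 0, top U: go to q_1, push WY → (q_1, 001, WY$)
  read 0, top W: go to q_2, push ε → (q_2, 01, Y$)
  read 0, top Y: go to q_2, push ε → (q_2, 1, $)
  read 1, top $: go to q_1, push $ → (q_1, ε, $)
  ε-move, top $: go to q_1, push ε → (q_1, ε, ε)
All input consumed in state q_1 with stack ε.

ε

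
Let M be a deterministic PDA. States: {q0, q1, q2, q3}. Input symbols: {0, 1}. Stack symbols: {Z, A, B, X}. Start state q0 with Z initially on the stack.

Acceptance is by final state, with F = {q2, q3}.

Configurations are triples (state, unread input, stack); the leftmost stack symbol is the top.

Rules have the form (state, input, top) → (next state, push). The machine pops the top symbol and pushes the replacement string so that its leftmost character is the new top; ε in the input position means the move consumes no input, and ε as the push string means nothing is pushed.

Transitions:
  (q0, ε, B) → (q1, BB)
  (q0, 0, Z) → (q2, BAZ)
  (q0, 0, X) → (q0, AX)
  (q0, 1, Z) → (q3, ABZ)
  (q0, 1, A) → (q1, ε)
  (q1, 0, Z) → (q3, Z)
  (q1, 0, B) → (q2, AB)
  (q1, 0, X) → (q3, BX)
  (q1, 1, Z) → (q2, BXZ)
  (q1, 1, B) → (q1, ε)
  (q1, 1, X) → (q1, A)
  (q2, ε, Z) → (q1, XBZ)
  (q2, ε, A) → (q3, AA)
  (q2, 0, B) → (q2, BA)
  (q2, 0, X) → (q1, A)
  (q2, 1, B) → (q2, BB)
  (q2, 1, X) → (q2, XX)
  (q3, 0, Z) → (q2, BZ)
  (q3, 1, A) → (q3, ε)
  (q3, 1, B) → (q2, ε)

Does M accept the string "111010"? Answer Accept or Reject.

(q0, 111010, Z) ⊢ (q3, 11010, ABZ) ⊢ (q3, 1010, BZ) ⊢ (q2, 010, Z) ⊢ (q1, 010, XBZ) ⊢ (q3, 10, BXBZ) ⊢ (q2, 0, XBZ) ⊢ (q1, ε, ABZ)
All input consumed; state q1 ∉ F and no further ε-move applies.

Reject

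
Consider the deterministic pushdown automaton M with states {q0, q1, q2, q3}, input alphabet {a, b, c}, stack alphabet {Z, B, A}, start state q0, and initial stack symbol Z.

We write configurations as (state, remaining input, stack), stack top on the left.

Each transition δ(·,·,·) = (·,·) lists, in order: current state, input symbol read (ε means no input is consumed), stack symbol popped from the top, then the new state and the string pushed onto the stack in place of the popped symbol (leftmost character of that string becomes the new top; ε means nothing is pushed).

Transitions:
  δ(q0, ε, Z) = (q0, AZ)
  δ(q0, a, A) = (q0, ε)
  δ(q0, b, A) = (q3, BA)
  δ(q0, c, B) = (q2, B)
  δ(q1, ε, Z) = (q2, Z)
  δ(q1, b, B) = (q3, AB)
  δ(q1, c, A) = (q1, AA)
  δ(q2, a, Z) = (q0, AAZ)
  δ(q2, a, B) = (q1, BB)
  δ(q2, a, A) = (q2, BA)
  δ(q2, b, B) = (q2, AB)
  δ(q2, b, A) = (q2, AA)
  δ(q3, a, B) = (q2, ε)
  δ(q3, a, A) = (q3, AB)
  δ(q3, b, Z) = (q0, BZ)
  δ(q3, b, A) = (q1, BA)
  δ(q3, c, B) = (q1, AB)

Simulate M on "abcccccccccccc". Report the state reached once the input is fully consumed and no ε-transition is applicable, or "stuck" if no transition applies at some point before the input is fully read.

q1

(q0, abcccccccccccc, Z) ⊢ (q0, abcccccccccccc, AZ) ⊢ (q0, bcccccccccccc, Z) ⊢ (q0, bcccccccccccc, AZ) ⊢ (q3, cccccccccccc, BAZ) ⊢ (q1, ccccccccccc, ABAZ) ⊢ (q1, cccccccccc, AABAZ) ⊢ (q1, ccccccccc, AAABAZ) ⊢ (q1, cccccccc, AAAABAZ) ⊢ (q1, ccccccc, AAAAABAZ) ⊢ (q1, cccccc, AAAAAABAZ) ⊢ (q1, ccccc, AAAAAAABAZ) ⊢ (q1, cccc, AAAAAAAABAZ) ⊢ (q1, ccc, AAAAAAAAABAZ) ⊢ (q1, cc, AAAAAAAAAABAZ) ⊢ (q1, c, AAAAAAAAAAABAZ) ⊢ (q1, ε, AAAAAAAAAAAABAZ)
All input consumed; M is in state q1.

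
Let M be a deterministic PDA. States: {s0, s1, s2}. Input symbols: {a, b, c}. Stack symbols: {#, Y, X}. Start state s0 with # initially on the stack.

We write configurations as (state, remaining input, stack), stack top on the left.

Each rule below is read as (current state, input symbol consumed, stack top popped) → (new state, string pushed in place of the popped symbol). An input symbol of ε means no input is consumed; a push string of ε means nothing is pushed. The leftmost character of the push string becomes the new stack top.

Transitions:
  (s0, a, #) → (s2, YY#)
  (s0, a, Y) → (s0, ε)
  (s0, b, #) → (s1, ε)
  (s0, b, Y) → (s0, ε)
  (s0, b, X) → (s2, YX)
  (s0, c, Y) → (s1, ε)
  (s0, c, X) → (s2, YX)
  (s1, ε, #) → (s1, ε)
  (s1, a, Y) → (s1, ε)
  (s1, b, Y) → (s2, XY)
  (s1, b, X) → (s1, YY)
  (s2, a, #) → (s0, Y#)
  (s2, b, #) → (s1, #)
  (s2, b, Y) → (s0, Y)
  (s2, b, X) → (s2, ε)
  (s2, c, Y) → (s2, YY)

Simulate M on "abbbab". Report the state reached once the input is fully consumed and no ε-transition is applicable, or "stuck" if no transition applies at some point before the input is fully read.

(s0, abbbab, #)
  read a, top #: go to s2, push YY# → (s2, bbbab, YY#)
  read b, top Y: go to s0, push Y → (s0, bbab, YY#)
  read b, top Y: go to s0, push ε → (s0, bab, Y#)
  read b, top Y: go to s0, push ε → (s0, ab, #)
  read a, top #: go to s2, push YY# → (s2, b, YY#)
  read b, top Y: go to s0, push Y → (s0, ε, YY#)
All input consumed; M is in state s0.

s0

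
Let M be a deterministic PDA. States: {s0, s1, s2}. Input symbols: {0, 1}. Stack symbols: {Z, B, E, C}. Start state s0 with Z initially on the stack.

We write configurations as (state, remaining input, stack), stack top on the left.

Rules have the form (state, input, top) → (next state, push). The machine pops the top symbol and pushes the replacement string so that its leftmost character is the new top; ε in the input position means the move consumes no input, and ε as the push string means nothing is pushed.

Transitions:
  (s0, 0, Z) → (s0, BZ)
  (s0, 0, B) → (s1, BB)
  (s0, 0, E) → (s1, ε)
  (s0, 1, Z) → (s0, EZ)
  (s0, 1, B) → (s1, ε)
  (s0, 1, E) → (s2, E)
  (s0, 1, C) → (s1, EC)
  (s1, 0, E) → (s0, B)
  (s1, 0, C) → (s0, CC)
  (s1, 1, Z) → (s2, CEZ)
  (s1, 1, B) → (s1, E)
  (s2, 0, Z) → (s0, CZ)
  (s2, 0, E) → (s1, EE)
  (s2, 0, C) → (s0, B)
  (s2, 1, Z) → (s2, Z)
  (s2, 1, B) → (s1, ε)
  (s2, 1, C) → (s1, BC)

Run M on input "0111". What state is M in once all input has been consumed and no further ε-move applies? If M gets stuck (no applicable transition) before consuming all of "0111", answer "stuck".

s1

(s0, 0111, Z) ⊢ (s0, 111, BZ) ⊢ (s1, 11, Z) ⊢ (s2, 1, CEZ) ⊢ (s1, ε, BCEZ)
All input consumed; M is in state s1.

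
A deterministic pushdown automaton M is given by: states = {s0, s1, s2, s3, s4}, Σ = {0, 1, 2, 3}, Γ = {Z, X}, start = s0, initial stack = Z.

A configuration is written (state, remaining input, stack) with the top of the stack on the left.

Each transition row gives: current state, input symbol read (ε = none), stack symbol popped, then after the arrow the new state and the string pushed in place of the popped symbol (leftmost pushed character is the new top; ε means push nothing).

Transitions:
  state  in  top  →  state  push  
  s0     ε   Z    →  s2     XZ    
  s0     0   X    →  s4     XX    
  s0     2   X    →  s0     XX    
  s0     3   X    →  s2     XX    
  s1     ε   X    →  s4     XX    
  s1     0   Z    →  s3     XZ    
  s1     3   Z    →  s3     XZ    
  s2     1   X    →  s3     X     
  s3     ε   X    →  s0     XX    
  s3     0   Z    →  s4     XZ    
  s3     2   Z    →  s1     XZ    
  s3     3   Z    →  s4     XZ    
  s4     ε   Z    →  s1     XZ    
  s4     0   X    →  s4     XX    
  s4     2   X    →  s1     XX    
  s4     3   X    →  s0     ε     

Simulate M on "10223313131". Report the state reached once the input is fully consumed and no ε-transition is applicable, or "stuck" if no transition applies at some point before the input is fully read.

s0

(s0, 10223313131, Z)
  ε-move, top Z: go to s2, push XZ → (s2, 10223313131, XZ)
  read 1, top X: go to s3, push X → (s3, 0223313131, XZ)
  ε-move, top X: go to s0, push XX → (s0, 0223313131, XXZ)
  read 0, top X: go to s4, push XX → (s4, 223313131, XXXZ)
  read 2, top X: go to s1, push XX → (s1, 23313131, XXXXZ)
  ε-move, top X: go to s4, push XX → (s4, 23313131, XXXXXZ)
  read 2, top X: go to s1, push XX → (s1, 3313131, XXXXXXZ)
  ε-move, top X: go to s4, push XX → (s4, 3313131, XXXXXXXZ)
  read 3, top X: go to s0, push ε → (s0, 313131, XXXXXXZ)
  read 3, top X: go to s2, push XX → (s2, 13131, XXXXXXXZ)
  read 1, top X: go to s3, push X → (s3, 3131, XXXXXXXZ)
  ε-move, top X: go to s0, push XX → (s0, 3131, XXXXXXXXZ)
  read 3, top X: go to s2, push XX → (s2, 131, XXXXXXXXXZ)
  read 1, top X: go to s3, push X → (s3, 31, XXXXXXXXXZ)
  ε-move, top X: go to s0, push XX → (s0, 31, XXXXXXXXXXZ)
  read 3, top X: go to s2, push XX → (s2, 1, XXXXXXXXXXXZ)
  read 1, top X: go to s3, push X → (s3, ε, XXXXXXXXXXXZ)
  ε-move, top X: go to s0, push XX → (s0, ε, XXXXXXXXXXXXZ)
All input consumed; M is in state s0.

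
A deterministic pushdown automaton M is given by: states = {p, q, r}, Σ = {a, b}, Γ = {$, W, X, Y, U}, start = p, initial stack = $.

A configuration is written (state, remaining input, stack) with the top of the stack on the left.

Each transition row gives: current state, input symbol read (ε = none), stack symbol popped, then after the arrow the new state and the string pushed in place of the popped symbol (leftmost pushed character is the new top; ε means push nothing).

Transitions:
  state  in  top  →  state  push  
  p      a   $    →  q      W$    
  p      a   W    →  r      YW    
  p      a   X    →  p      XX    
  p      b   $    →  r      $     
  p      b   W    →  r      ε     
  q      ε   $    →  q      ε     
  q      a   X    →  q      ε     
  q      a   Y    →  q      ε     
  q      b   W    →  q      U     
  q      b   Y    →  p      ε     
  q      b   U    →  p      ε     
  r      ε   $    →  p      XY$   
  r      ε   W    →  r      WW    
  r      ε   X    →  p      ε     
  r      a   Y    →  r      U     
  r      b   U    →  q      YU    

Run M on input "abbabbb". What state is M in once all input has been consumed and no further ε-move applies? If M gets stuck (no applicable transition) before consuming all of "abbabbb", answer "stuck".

(p, abbabbb, $) ⊢ (q, bbabbb, W$) ⊢ (q, babbb, U$) ⊢ (p, abbb, $) ⊢ (q, bbb, W$) ⊢ (q, bb, U$) ⊢ (p, b, $) ⊢ (r, ε, $) ⊢ (p, ε, XY$)
All input consumed; M is in state p.

p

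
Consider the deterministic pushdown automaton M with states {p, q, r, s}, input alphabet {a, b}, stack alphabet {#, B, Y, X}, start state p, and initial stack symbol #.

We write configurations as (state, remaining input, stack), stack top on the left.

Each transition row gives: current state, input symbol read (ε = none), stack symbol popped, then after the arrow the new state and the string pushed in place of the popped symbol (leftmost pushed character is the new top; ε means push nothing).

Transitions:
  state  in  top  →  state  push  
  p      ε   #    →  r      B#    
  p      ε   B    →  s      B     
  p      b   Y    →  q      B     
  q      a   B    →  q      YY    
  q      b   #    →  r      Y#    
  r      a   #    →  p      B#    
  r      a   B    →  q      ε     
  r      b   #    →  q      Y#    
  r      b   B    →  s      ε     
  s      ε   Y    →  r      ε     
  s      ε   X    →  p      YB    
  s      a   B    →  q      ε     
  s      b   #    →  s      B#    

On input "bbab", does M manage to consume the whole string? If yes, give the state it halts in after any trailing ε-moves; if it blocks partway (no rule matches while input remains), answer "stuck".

r

(p, bbab, #)
  ε-move, top #: go to r, push B# → (r, bbab, B#)
  read b, top B: go to s, push ε → (s, bab, #)
  read b, top #: go to s, push B# → (s, ab, B#)
  read a, top B: go to q, push ε → (q, b, #)
  read b, top #: go to r, push Y# → (r, ε, Y#)
All input consumed; M is in state r.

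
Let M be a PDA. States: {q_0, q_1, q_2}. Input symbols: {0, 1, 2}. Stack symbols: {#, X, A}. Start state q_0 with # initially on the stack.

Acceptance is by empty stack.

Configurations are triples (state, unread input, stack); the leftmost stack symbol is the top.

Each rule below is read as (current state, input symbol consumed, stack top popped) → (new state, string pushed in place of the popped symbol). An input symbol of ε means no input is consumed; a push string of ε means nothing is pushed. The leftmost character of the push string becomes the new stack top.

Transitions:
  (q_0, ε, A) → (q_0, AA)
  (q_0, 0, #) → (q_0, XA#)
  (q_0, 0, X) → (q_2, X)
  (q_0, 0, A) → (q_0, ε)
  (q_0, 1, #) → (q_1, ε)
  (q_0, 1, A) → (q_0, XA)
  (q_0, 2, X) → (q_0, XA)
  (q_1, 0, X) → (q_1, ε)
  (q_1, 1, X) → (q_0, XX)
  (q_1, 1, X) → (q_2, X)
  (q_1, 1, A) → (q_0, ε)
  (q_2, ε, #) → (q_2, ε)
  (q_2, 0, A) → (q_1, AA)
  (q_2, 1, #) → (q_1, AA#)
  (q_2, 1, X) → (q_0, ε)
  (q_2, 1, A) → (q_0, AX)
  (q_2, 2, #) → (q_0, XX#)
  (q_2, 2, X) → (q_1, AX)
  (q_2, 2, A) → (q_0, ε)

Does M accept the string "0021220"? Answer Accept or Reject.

Reject

No computation consumes all input and empties the stack.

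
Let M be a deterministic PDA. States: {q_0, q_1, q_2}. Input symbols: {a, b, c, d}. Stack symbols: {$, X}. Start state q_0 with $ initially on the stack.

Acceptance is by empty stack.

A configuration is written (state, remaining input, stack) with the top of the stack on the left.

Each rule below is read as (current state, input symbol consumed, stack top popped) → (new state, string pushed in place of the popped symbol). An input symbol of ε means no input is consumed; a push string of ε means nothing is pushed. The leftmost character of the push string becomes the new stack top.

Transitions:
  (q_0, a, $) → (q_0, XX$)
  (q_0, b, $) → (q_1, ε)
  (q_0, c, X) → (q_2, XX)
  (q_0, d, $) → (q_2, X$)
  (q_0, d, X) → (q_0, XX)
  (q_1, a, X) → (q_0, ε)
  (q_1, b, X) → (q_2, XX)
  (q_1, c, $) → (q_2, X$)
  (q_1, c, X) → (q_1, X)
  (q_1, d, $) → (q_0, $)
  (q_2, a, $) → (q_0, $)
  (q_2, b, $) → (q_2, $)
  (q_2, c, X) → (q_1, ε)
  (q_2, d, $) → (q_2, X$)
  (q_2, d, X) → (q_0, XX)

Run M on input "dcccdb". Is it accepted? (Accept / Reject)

Accept

(q_0, dcccdb, $)
  read d, top $: go to q_2, push X$ → (q_2, cccdb, X$)
  read c, top X: go to q_1, push ε → (q_1, ccdb, $)
  read c, top $: go to q_2, push X$ → (q_2, cdb, X$)
  read c, top X: go to q_1, push ε → (q_1, db, $)
  read d, top $: go to q_0, push $ → (q_0, b, $)
  read b, top $: go to q_1, push ε → (q_1, ε, ε)
All input consumed and the stack is empty.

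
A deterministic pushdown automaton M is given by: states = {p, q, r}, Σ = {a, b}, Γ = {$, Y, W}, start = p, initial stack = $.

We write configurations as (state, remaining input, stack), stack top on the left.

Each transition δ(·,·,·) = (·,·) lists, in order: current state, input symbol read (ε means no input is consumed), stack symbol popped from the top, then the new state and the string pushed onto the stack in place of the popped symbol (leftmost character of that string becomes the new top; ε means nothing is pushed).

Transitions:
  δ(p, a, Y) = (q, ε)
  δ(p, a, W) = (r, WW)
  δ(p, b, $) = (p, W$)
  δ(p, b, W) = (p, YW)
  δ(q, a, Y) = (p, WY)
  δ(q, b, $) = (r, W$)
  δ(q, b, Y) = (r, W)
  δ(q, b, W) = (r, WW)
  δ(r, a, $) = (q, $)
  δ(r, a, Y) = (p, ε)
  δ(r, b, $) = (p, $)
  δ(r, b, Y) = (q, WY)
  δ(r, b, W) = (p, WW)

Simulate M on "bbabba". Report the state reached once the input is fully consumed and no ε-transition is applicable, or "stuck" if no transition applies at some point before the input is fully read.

r

(p, bbabba, $) ⊢ (p, babba, W$) ⊢ (p, abba, YW$) ⊢ (q, bba, W$) ⊢ (r, ba, WW$) ⊢ (p, a, WWW$) ⊢ (r, ε, WWWW$)
All input consumed; M is in state r.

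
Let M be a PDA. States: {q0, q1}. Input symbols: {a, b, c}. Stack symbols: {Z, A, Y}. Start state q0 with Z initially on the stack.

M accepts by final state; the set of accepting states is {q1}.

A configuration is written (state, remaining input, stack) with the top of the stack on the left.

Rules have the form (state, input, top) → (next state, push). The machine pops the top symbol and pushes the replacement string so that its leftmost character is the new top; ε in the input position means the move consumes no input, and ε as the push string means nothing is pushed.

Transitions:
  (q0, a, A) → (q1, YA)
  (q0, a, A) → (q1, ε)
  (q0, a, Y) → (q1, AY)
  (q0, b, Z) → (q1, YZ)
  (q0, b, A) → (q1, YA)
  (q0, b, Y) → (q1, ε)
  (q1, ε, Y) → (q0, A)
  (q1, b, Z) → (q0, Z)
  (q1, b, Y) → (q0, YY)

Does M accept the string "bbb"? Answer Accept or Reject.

Accept

One accepting computation: (q0, bbb, Z) ⊢ (q1, bb, YZ) ⊢ (q0, b, YYZ) ⊢ (q1, ε, YZ)
All input consumed and state q1 ∈ F.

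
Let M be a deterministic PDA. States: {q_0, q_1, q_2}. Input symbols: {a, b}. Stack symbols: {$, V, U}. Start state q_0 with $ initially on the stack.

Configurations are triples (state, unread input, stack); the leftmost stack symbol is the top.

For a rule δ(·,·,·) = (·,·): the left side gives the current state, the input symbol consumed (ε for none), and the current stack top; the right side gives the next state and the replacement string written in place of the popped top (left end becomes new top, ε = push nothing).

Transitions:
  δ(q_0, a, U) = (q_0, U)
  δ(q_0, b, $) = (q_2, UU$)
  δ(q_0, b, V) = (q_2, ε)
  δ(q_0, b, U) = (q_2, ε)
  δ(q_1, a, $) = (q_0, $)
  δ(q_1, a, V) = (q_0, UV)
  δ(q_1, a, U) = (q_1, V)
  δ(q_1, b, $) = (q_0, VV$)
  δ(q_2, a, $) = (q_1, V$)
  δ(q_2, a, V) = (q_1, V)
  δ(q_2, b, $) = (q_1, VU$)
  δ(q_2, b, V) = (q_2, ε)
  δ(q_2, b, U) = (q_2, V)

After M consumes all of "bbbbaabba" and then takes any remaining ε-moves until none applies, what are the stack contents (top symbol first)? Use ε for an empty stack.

V$

(q_0, bbbbaabba, $) ⊢ (q_2, bbbaabba, UU$) ⊢ (q_2, bbaabba, VU$) ⊢ (q_2, baabba, U$) ⊢ (q_2, aabba, V$) ⊢ (q_1, abba, V$) ⊢ (q_0, bba, UV$) ⊢ (q_2, ba, V$) ⊢ (q_2, a, $) ⊢ (q_1, ε, V$)
All input consumed in state q_1 with stack V$.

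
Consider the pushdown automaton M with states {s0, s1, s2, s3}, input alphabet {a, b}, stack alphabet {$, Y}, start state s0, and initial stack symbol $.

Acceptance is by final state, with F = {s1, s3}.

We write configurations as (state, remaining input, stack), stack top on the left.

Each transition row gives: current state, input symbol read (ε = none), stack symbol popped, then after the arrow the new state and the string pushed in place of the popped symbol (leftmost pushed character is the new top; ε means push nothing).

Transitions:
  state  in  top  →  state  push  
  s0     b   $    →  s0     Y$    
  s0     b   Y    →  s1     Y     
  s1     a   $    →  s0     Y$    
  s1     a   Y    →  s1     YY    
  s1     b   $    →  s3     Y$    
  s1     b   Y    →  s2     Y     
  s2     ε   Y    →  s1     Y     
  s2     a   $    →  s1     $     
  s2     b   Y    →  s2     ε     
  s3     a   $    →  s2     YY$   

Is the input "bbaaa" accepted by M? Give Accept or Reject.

One accepting computation: (s0, bbaaa, $) ⊢ (s0, baaa, Y$) ⊢ (s1, aaa, Y$) ⊢ (s1, aa, YY$) ⊢ (s1, a, YYY$) ⊢ (s1, ε, YYYY$)
All input consumed and state s1 ∈ F.

Accept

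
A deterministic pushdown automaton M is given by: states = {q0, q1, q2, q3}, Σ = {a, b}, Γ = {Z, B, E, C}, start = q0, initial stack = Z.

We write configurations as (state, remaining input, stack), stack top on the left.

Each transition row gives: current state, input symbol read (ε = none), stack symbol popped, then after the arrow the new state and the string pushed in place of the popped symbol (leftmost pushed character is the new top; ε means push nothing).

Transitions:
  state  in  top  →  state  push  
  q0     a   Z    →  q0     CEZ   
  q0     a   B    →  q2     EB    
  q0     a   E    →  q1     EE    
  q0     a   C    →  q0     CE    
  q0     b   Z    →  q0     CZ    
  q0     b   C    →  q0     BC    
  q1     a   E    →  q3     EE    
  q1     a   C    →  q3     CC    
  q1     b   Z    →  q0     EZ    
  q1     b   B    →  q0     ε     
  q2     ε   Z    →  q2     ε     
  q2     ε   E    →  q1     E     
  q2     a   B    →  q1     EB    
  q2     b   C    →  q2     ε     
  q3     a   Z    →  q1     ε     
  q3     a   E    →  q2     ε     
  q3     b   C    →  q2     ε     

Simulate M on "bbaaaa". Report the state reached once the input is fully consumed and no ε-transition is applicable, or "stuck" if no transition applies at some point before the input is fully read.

(q0, bbaaaa, Z)
  read b, top Z: go to q0, push CZ → (q0, baaaa, CZ)
  read b, top C: go to q0, push BC → (q0, aaaa, BCZ)
  read a, top B: go to q2, push EB → (q2, aaa, EBCZ)
  ε-move, top E: go to q1, push E → (q1, aaa, EBCZ)
  read a, top E: go to q3, push EE → (q3, aa, EEBCZ)
  read a, top E: go to q2, push ε → (q2, a, EBCZ)
  ε-move, top E: go to q1, push E → (q1, a, EBCZ)
  read a, top E: go to q3, push EE → (q3, ε, EEBCZ)
All input consumed; M is in state q3.

q3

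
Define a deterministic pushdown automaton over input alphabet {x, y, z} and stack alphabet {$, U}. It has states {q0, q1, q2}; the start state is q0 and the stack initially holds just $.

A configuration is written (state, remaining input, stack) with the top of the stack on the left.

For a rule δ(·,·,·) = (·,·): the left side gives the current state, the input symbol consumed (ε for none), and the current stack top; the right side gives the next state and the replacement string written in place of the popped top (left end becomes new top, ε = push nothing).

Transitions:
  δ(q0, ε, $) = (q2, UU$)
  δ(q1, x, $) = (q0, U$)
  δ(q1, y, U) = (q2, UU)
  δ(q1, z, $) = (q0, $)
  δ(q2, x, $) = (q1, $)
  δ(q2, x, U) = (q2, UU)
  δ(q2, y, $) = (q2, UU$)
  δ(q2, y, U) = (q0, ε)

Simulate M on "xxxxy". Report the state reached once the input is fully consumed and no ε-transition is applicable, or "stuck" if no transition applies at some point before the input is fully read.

q0

(q0, xxxxy, $)
  ε-move, top $: go to q2, push UU$ → (q2, xxxxy, UU$)
  read x, top U: go to q2, push UU → (q2, xxxy, UUU$)
  read x, top U: go to q2, push UU → (q2, xxy, UUUU$)
  read x, top U: go to q2, push UU → (q2, xy, UUUUU$)
  read x, top U: go to q2, push UU → (q2, y, UUUUUU$)
  read y, top U: go to q0, push ε → (q0, ε, UUUUU$)
All input consumed; M is in state q0.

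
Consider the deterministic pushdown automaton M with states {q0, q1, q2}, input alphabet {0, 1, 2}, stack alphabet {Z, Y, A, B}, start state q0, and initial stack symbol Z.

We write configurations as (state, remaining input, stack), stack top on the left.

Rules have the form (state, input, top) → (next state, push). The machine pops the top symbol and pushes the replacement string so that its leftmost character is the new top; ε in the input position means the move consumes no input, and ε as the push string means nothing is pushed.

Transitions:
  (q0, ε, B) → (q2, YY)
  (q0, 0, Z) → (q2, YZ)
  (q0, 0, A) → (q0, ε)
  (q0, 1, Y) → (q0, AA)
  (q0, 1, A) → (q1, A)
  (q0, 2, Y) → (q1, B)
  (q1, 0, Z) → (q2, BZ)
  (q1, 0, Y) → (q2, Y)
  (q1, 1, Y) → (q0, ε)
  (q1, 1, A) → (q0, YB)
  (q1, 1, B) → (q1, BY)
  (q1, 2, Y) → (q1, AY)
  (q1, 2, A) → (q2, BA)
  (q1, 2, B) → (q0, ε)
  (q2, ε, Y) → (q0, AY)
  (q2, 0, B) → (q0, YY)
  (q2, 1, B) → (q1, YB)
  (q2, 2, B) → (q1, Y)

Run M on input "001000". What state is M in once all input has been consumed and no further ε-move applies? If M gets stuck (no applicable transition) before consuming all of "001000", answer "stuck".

(q0, 001000, Z)
  read 0, top Z: go to q2, push YZ → (q2, 01000, YZ)
  ε-move, top Y: go to q0, push AY → (q0, 01000, AYZ)
  read 0, top A: go to q0, push ε → (q0, 1000, YZ)
  read 1, top Y: go to q0, push AA → (q0, 000, AAZ)
  read 0, top A: go to q0, push ε → (q0, 00, AZ)
  read 0, top A: go to q0, push ε → (q0, 0, Z)
  read 0, top Z: go to q2, push YZ → (q2, ε, YZ)
  ε-move, top Y: go to q0, push AY → (q0, ε, AYZ)
All input consumed; M is in state q0.

q0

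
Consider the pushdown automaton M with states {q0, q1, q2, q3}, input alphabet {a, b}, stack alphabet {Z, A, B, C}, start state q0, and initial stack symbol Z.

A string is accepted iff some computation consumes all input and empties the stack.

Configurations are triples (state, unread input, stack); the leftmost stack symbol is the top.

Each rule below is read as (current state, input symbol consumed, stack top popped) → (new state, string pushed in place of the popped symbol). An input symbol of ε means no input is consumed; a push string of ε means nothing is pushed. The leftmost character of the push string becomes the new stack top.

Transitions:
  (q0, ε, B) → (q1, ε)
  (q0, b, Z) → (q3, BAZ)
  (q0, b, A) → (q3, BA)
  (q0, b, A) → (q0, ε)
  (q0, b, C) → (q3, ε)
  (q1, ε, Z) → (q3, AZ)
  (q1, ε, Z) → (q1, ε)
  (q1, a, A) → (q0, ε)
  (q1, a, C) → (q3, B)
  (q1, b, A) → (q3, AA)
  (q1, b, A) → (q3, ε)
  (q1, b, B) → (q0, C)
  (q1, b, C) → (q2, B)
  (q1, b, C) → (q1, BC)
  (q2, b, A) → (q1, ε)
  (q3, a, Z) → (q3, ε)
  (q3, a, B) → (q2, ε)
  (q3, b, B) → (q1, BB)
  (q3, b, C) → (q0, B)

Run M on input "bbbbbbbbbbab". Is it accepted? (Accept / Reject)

One accepting computation: (q0, bbbbbbbbbbab, Z) ⊢ (q3, bbbbbbbbbab, BAZ) ⊢ (q1, bbbbbbbbab, BBAZ) ⊢ (q0, bbbbbbbab, CBAZ) ⊢ (q3, bbbbbbab, BAZ) ⊢ (q1, bbbbbab, BBAZ) ⊢ (q0, bbbbab, CBAZ) ⊢ (q3, bbbab, BAZ) ⊢ (q1, bbab, BBAZ) ⊢ (q0, bab, CBAZ) ⊢ (q3, ab, BAZ) ⊢ (q2, b, AZ) ⊢ (q1, ε, Z) ⊢ (q1, ε, ε)
All input consumed and the stack is empty.

Accept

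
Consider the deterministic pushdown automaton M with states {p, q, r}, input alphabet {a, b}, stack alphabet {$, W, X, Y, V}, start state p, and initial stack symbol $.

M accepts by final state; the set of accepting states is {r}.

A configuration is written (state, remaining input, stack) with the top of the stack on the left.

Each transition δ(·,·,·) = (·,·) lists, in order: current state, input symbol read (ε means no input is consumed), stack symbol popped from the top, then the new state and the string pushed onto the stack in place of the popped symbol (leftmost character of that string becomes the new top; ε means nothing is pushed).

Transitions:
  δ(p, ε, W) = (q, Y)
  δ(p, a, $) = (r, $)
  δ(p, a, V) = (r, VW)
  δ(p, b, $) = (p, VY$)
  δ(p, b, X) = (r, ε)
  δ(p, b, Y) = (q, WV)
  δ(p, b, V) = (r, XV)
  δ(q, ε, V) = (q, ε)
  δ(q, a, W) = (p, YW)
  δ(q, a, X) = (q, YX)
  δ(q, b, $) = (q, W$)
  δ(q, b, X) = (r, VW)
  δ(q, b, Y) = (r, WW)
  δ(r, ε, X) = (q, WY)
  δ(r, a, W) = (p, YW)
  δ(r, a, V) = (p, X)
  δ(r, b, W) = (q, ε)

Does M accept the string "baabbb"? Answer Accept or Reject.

Accept

(p, baabbb, $)
  read b, top $: go to p, push VY$ → (p, aabbb, VY$)
  read a, top V: go to r, push VW → (r, abbb, VWY$)
  read a, top V: go to p, push X → (p, bbb, XWY$)
  read b, top X: go to r, push ε → (r, bb, WY$)
  read b, top W: go to q, push ε → (q, b, Y$)
  read b, top Y: go to r, push WW → (r, ε, WW$)
All input consumed; state r ∈ F.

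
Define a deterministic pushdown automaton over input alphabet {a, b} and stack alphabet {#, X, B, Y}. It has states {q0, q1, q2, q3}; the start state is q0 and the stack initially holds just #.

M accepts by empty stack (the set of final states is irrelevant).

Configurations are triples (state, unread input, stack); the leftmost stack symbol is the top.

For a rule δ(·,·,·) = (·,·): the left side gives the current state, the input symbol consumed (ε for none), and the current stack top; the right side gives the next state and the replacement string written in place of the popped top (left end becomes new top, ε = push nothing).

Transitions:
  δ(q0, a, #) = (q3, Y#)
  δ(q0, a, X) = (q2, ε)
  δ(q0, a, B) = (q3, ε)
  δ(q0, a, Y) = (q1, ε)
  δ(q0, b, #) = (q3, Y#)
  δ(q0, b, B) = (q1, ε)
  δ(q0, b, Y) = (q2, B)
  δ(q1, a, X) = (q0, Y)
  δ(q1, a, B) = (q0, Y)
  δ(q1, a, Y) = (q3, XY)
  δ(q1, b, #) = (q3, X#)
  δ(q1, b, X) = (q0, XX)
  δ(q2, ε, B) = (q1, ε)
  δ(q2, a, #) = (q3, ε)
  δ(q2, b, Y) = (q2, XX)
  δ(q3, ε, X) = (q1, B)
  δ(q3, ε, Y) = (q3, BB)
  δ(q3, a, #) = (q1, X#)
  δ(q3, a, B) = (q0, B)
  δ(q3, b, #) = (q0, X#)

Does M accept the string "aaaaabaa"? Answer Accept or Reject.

Accept

(q0, aaaaabaa, #) ⊢ (q3, aaaabaa, Y#) ⊢ (q3, aaaabaa, BB#) ⊢ (q0, aaabaa, BB#) ⊢ (q3, aabaa, B#) ⊢ (q0, abaa, B#) ⊢ (q3, baa, #) ⊢ (q0, aa, X#) ⊢ (q2, a, #) ⊢ (q3, ε, ε)
All input consumed and the stack is empty.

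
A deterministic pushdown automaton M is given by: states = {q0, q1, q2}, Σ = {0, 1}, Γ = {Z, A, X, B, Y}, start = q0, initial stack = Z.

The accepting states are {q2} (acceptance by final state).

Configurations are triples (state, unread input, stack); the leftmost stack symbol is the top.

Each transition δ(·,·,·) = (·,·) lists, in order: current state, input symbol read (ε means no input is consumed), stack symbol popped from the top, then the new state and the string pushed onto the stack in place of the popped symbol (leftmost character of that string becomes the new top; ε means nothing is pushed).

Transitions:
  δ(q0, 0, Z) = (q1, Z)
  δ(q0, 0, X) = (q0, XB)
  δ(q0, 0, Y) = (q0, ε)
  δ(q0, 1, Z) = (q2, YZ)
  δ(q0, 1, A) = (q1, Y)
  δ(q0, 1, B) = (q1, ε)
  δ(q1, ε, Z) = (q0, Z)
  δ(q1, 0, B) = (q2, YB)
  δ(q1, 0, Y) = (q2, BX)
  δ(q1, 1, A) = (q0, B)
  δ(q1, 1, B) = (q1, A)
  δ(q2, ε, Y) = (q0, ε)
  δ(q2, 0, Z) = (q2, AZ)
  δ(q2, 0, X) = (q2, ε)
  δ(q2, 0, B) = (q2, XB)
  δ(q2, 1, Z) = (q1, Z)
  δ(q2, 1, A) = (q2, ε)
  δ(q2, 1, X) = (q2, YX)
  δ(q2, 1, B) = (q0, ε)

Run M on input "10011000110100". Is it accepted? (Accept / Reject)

Reject

(q0, 10011000110100, Z)
  read 1, top Z: go to q2, push YZ → (q2, 0011000110100, YZ)
  ε-move, top Y: go to q0, push ε → (q0, 0011000110100, Z)
  read 0, top Z: go to q1, push Z → (q1, 011000110100, Z)
  ε-move, top Z: go to q0, push Z → (q0, 011000110100, Z)
  read 0, top Z: go to q1, push Z → (q1, 11000110100, Z)
  ε-move, top Z: go to q0, push Z → (q0, 11000110100, Z)
  read 1, top Z: go to q2, push YZ → (q2, 1000110100, YZ)
  ε-move, top Y: go to q0, push ε → (q0, 1000110100, Z)
  read 1, top Z: go to q2, push YZ → (q2, 000110100, YZ)
  ε-move, top Y: go to q0, push ε → (q0, 000110100, Z)
  read 0, top Z: go to q1, push Z → (q1, 00110100, Z)
  ε-move, top Z: go to q0, push Z → (q0, 00110100, Z)
  read 0, top Z: go to q1, push Z → (q1, 0110100, Z)
  ε-move, top Z: go to q0, push Z → (q0, 0110100, Z)
  read 0, top Z: go to q1, push Z → (q1, 110100, Z)
  ε-move, top Z: go to q0, push Z → (q0, 110100, Z)
  read 1, top Z: go to q2, push YZ → (q2, 10100, YZ)
  ε-move, top Y: go to q0, push ε → (q0, 10100, Z)
  read 1, top Z: go to q2, push YZ → (q2, 0100, YZ)
  ε-move, top Y: go to q0, push ε → (q0, 0100, Z)
  read 0, top Z: go to q1, push Z → (q1, 100, Z)
  ε-move, top Z: go to q0, push Z → (q0, 100, Z)
  read 1, top Z: go to q2, push YZ → (q2, 00, YZ)
  ε-move, top Y: go to q0, push ε → (q0, 00, Z)
  read 0, top Z: go to q1, push Z → (q1, 0, Z)
  ε-move, top Z: go to q0, push Z → (q0, 0, Z)
  read 0, top Z: go to q1, push Z → (q1, ε, Z)
  ε-move, top Z: go to q0, push Z → (q0, ε, Z)
All input consumed; state q0 ∉ F and no further ε-move applies.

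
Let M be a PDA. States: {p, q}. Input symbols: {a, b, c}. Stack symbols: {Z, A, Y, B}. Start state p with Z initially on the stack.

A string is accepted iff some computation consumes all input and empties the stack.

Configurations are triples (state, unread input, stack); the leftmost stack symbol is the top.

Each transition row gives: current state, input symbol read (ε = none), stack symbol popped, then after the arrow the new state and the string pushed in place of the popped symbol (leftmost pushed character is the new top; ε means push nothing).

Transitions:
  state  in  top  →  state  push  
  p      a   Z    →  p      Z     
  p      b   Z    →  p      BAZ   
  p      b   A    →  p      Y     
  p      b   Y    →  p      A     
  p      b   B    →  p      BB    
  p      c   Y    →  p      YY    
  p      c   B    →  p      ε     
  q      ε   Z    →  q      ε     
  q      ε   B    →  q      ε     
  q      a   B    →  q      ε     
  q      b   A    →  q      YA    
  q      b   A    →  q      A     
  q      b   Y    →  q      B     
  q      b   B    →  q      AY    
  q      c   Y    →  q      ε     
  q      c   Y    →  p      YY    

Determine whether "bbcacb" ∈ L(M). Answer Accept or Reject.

Reject

No computation consumes all input and empties the stack.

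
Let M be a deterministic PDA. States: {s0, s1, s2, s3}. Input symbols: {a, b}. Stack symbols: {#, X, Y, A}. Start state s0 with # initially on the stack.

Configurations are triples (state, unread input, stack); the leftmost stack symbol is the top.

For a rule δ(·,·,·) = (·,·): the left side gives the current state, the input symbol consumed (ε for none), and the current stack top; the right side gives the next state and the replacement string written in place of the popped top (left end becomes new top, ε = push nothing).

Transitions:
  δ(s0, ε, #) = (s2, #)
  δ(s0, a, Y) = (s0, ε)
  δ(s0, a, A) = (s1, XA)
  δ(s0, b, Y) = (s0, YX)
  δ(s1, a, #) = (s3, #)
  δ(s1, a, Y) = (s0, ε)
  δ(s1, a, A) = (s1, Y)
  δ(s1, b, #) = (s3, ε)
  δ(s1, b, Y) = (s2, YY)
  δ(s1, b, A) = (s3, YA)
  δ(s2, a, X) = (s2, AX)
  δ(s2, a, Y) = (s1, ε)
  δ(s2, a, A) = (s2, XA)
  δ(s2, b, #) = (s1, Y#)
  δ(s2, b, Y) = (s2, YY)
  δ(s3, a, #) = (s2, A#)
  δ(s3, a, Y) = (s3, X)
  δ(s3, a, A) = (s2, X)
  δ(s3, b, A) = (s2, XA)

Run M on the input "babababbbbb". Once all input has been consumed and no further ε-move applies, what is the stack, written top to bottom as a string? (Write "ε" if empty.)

YYYYY#

(s0, babababbbbb, #) ⊢ (s2, babababbbbb, #) ⊢ (s1, abababbbbb, Y#) ⊢ (s0, bababbbbb, #) ⊢ (s2, bababbbbb, #) ⊢ (s1, ababbbbb, Y#) ⊢ (s0, babbbbb, #) ⊢ (s2, babbbbb, #) ⊢ (s1, abbbbb, Y#) ⊢ (s0, bbbbb, #) ⊢ (s2, bbbbb, #) ⊢ (s1, bbbb, Y#) ⊢ (s2, bbb, YY#) ⊢ (s2, bb, YYY#) ⊢ (s2, b, YYYY#) ⊢ (s2, ε, YYYYY#)
All input consumed in state s2 with stack YYYYY#.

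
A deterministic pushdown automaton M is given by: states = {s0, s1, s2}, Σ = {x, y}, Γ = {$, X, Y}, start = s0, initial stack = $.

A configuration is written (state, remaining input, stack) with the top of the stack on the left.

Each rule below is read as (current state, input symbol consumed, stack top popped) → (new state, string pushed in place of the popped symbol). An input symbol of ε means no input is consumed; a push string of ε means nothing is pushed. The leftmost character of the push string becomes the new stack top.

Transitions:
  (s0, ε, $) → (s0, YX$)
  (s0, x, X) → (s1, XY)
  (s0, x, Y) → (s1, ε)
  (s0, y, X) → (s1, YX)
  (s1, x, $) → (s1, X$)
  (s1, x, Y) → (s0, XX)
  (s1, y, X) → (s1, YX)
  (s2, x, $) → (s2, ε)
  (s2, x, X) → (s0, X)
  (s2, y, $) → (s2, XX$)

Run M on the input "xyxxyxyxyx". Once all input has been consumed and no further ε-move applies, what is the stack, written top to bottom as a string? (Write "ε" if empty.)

XXXXXXXYXX$

(s0, xyxxyxyxyx, $)
  ε-move, top $: go to s0, push YX$ → (s0, xyxxyxyxyx, YX$)
  read x, top Y: go to s1, push ε → (s1, yxxyxyxyx, X$)
  read y, top X: go to s1, push YX → (s1, xxyxyxyx, YX$)
  read x, top Y: go to s0, push XX → (s0, xyxyxyx, XXX$)
  read x, top X: go to s1, push XY → (s1, yxyxyx, XYXX$)
  read y, top X: go to s1, push YX → (s1, xyxyx, YXYXX$)
  read x, top Y: go to s0, push XX → (s0, yxyx, XXXYXX$)
  read y, top X: go to s1, push YX → (s1, xyx, YXXXYXX$)
  read x, top Y: go to s0, push XX → (s0, yx, XXXXXYXX$)
  read y, top X: go to s1, push YX → (s1, x, YXXXXXYXX$)
  read x, top Y: go to s0, push XX → (s0, ε, XXXXXXXYXX$)
All input consumed in state s0 with stack XXXXXXXYXX$.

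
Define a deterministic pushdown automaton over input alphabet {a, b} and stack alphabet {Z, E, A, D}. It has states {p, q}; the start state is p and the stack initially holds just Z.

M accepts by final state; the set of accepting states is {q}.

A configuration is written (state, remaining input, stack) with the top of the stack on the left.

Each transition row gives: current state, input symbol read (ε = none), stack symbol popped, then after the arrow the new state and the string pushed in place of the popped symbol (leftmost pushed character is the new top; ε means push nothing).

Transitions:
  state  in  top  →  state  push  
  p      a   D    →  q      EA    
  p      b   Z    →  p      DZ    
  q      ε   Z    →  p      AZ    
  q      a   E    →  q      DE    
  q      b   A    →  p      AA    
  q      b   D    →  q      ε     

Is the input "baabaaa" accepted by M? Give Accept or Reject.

(p, baabaaa, Z) ⊢ (p, aabaaa, DZ) ⊢ (q, abaaa, EAZ) ⊢ (q, baaa, DEAZ) ⊢ (q, aaa, EAZ) ⊢ (q, aa, DEAZ)
No transition applies at (q, aa, DEAZ); input not fully consumed.

Reject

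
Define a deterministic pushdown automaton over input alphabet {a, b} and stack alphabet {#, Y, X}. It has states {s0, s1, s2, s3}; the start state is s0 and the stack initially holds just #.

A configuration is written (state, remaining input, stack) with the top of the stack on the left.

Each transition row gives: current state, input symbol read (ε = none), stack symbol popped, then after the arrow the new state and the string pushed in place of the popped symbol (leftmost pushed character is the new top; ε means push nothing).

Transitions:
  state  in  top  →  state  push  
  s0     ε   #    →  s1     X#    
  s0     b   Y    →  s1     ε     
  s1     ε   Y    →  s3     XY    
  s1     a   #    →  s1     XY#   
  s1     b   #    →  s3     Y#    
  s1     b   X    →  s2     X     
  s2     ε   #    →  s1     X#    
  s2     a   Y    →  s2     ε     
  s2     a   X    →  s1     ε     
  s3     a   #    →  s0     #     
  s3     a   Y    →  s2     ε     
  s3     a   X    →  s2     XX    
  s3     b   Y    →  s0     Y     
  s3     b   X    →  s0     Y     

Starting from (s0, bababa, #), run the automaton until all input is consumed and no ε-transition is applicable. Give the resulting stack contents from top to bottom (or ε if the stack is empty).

(s0, bababa, #)
  ε-move, top #: go to s1, push X# → (s1, bababa, X#)
  read b, top X: go to s2, push X → (s2, ababa, X#)
  read a, top X: go to s1, push ε → (s1, baba, #)
  read b, top #: go to s3, push Y# → (s3, aba, Y#)
  read a, top Y: go to s2, push ε → (s2, ba, #)
  ε-move, top #: go to s1, push X# → (s1, ba, X#)
  read b, top X: go to s2, push X → (s2, a, X#)
  read a, top X: go to s1, push ε → (s1, ε, #)
All input consumed in state s1 with stack #.

#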